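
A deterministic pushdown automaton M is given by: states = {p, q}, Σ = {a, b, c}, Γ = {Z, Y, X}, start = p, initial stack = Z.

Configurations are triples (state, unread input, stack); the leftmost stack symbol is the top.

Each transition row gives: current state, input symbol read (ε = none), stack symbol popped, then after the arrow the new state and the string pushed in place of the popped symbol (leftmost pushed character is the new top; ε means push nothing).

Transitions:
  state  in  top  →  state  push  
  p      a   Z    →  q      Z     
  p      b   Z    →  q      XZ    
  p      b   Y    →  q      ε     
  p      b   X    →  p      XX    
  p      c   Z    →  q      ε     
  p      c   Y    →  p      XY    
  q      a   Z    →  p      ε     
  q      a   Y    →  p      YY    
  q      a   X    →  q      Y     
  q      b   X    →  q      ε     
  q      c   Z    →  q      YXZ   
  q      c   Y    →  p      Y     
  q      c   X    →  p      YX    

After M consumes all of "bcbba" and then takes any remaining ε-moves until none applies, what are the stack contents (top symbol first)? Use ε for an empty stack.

ε

(p, bcbba, Z) ⊢ (q, cbba, XZ) ⊢ (p, bba, YXZ) ⊢ (q, ba, XZ) ⊢ (q, a, Z) ⊢ (p, ε, ε)
All input consumed in state p with stack ε.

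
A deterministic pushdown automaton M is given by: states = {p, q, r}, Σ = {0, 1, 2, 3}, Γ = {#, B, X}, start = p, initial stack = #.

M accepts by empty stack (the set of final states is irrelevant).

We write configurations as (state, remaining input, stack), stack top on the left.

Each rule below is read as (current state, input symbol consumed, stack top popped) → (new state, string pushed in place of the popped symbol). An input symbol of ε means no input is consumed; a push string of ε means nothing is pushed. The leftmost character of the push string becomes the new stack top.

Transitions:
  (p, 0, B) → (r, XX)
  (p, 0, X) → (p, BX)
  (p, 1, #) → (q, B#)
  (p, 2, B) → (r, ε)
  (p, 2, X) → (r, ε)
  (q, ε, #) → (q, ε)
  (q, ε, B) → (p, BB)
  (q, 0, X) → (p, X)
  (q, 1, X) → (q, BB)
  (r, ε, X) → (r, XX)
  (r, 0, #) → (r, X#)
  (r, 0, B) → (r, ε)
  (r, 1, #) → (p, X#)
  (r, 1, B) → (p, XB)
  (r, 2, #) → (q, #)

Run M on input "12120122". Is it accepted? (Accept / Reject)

Accept

(p, 12120122, #)
  read 1, top #: go to q, push B# → (q, 2120122, B#)
  ε-move, top B: go to p, push BB → (p, 2120122, BB#)
  read 2, top B: go to r, push ε → (r, 120122, B#)
  read 1, top B: go to p, push XB → (p, 20122, XB#)
  read 2, top X: go to r, push ε → (r, 0122, B#)
  read 0, top B: go to r, push ε → (r, 122, #)
  read 1, top #: go to p, push X# → (p, 22, X#)
  read 2, top X: go to r, push ε → (r, 2, #)
  read 2, top #: go to q, push # → (q, ε, #)
  ε-move, top #: go to q, push ε → (q, ε, ε)
All input consumed and the stack is empty.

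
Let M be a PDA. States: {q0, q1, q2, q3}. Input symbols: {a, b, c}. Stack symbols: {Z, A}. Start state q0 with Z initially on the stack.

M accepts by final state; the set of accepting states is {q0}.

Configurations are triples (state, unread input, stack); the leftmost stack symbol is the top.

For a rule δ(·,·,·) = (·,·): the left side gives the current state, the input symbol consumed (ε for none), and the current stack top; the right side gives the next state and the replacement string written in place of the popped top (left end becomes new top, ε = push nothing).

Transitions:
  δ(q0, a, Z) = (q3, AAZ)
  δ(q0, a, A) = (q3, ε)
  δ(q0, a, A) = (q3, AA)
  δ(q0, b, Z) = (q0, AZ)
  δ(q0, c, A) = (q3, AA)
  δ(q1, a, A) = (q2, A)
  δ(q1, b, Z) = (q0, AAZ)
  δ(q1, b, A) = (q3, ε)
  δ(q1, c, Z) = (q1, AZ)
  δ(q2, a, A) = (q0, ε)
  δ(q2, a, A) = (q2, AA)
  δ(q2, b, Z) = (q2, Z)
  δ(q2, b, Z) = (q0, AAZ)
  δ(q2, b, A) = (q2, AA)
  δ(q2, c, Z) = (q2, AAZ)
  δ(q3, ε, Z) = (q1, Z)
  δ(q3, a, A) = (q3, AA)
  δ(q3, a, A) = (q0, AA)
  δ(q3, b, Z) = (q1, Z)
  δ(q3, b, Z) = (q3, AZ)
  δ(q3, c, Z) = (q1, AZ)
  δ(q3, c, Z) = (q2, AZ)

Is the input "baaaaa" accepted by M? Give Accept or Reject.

Accept

One accepting computation: (q0, baaaaa, Z) ⊢ (q0, aaaaa, AZ) ⊢ (q3, aaaa, AAZ) ⊢ (q3, aaa, AAAZ) ⊢ (q3, aa, AAAAZ) ⊢ (q3, a, AAAAAZ) ⊢ (q0, ε, AAAAAAZ)
All input consumed and state q0 ∈ F.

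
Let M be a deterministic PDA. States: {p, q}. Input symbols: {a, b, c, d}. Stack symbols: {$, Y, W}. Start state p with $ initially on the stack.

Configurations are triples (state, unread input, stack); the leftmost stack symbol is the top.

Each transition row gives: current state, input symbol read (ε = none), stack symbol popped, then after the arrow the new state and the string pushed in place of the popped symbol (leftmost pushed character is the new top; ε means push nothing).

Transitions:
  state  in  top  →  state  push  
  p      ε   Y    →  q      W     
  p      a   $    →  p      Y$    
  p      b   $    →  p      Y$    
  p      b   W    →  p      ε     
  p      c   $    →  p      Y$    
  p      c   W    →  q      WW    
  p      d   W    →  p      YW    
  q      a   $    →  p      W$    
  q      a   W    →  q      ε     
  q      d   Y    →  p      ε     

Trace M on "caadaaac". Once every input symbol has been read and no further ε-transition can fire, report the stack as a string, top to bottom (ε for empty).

(p, caadaaac, $)
  read c, top $: go to p, push Y$ → (p, aadaaac, Y$)
  ε-move, top Y: go to q, push W → (q, aadaaac, W$)
  read a, top W: go to q, push ε → (q, adaaac, $)
  read a, top $: go to p, push W$ → (p, daaac, W$)
  read d, top W: go to p, push YW → (p, aaac, YW$)
  ε-move, top Y: go to q, push W → (q, aaac, WW$)
  read a, top W: go to q, push ε → (q, aac, W$)
  read a, top W: go to q, push ε → (q, ac, $)
  read a, top $: go to p, push W$ → (p, c, W$)
  read c, top W: go to q, push WW → (q, ε, WW$)
All input consumed in state q with stack WW$.

WW$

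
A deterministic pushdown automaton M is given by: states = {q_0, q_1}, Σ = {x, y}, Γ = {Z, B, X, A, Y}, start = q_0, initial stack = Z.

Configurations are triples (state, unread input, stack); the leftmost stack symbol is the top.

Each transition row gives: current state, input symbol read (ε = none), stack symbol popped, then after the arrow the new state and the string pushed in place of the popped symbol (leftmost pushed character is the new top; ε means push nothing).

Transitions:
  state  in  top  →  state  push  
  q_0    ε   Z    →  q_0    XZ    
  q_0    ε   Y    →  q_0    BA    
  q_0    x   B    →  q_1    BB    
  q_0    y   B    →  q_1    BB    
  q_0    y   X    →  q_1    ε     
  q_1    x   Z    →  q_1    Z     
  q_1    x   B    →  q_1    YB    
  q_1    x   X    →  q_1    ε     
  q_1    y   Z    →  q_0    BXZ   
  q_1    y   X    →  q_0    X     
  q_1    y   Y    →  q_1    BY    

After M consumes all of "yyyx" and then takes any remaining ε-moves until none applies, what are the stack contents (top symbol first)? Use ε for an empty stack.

YBBXZ

(q_0, yyyx, Z)
  ε-move, top Z: go to q_0, push XZ → (q_0, yyyx, XZ)
  read y, top X: go to q_1, push ε → (q_1, yyx, Z)
  read y, top Z: go to q_0, push BXZ → (q_0, yx, BXZ)
  read y, top B: go to q_1, push BB → (q_1, x, BBXZ)
  read x, top B: go to q_1, push YB → (q_1, ε, YBBXZ)
All input consumed in state q_1 with stack YBBXZ.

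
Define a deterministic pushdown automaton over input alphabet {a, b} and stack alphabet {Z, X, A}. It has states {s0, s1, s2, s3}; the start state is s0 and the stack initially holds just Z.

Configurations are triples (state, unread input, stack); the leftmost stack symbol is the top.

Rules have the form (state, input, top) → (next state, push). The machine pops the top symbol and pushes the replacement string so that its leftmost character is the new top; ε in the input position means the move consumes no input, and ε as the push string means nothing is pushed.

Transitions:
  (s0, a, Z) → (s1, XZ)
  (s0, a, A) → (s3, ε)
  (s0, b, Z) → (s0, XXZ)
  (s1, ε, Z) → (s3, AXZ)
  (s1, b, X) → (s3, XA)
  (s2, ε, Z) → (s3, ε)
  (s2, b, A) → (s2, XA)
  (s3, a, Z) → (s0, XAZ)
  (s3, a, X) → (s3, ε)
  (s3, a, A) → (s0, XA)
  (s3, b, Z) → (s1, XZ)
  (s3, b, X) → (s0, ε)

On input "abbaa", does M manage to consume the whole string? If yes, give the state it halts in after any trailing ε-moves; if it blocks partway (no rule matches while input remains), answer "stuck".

s0

(s0, abbaa, Z)
  read a, top Z: go to s1, push XZ → (s1, bbaa, XZ)
  read b, top X: go to s3, push XA → (s3, baa, XAZ)
  read b, top X: go to s0, push ε → (s0, aa, AZ)
  read a, top A: go to s3, push ε → (s3, a, Z)
  read a, top Z: go to s0, push XAZ → (s0, ε, XAZ)
All input consumed; M is in state s0.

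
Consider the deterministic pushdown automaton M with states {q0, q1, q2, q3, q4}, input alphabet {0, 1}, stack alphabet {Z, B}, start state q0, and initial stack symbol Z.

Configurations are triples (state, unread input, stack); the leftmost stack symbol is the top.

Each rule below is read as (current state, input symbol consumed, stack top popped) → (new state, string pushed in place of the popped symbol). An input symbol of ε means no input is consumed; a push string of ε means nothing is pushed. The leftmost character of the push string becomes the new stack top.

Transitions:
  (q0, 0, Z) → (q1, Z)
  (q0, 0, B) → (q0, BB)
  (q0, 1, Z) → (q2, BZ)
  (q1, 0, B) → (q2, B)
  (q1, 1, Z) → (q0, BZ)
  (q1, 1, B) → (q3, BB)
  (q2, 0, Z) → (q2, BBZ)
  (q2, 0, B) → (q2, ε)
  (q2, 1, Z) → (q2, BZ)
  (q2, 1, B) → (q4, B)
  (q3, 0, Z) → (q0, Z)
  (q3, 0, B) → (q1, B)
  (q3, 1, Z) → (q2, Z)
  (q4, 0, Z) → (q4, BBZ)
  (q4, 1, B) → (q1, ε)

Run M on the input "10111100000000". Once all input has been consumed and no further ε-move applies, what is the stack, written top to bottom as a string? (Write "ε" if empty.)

(q0, 10111100000000, Z) ⊢ (q2, 0111100000000, BZ) ⊢ (q2, 111100000000, Z) ⊢ (q2, 11100000000, BZ) ⊢ (q4, 1100000000, BZ) ⊢ (q1, 100000000, Z) ⊢ (q0, 00000000, BZ) ⊢ (q0, 0000000, BBZ) ⊢ (q0, 000000, BBBZ) ⊢ (q0, 00000, BBBBZ) ⊢ (q0, 0000, BBBBBZ) ⊢ (q0, 000, BBBBBBZ) ⊢ (q0, 00, BBBBBBBZ) ⊢ (q0, 0, BBBBBBBBZ) ⊢ (q0, ε, BBBBBBBBBZ)
All input consumed in state q0 with stack BBBBBBBBBZ.

BBBBBBBBBZ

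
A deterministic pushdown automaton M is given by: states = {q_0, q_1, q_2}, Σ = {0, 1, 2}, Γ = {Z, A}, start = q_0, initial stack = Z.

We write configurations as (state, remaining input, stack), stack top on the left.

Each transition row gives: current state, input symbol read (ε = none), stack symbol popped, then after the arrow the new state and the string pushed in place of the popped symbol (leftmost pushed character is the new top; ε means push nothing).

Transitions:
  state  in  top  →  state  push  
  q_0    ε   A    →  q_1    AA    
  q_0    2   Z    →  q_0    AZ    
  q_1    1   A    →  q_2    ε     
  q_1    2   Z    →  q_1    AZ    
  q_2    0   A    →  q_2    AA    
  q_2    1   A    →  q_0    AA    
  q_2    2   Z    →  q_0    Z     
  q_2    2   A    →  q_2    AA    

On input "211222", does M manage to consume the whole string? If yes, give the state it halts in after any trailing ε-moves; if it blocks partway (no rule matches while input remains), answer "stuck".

(q_0, 211222, Z)
  read 2, top Z: go to q_0, push AZ → (q_0, 11222, AZ)
  ε-move, top A: go to q_1, push AA → (q_1, 11222, AAZ)
  read 1, top A: go to q_2, push ε → (q_2, 1222, AZ)
  read 1, top A: go to q_0, push AA → (q_0, 222, AAZ)
  ε-move, top A: go to q_1, push AA → (q_1, 222, AAAZ)
No transition for (q_1, 2, top A); M blocks with input 222 remaining.

stuck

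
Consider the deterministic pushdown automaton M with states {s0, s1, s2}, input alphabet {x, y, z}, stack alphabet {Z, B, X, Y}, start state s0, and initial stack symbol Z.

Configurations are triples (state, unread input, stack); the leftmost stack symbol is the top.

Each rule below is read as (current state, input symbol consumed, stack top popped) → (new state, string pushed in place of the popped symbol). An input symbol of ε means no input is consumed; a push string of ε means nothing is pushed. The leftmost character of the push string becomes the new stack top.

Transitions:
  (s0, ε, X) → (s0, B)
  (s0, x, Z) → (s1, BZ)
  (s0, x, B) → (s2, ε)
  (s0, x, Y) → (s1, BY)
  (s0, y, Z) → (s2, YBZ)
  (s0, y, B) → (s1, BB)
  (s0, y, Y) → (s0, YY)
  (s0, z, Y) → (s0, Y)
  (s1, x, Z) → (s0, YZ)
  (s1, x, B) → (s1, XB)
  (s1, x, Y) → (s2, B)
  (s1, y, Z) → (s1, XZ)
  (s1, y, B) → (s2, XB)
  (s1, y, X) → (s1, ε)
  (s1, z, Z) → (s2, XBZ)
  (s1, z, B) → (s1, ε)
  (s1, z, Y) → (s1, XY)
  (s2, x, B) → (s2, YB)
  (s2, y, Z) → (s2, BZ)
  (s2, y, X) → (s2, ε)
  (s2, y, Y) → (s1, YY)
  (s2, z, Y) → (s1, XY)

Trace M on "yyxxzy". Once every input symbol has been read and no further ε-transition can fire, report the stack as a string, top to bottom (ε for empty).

(s0, yyxxzy, Z) ⊢ (s2, yxxzy, YBZ) ⊢ (s1, xxzy, YYBZ) ⊢ (s2, xzy, BYBZ) ⊢ (s2, zy, YBYBZ) ⊢ (s1, y, XYBYBZ) ⊢ (s1, ε, YBYBZ)
All input consumed in state s1 with stack YBYBZ.

YBYBZ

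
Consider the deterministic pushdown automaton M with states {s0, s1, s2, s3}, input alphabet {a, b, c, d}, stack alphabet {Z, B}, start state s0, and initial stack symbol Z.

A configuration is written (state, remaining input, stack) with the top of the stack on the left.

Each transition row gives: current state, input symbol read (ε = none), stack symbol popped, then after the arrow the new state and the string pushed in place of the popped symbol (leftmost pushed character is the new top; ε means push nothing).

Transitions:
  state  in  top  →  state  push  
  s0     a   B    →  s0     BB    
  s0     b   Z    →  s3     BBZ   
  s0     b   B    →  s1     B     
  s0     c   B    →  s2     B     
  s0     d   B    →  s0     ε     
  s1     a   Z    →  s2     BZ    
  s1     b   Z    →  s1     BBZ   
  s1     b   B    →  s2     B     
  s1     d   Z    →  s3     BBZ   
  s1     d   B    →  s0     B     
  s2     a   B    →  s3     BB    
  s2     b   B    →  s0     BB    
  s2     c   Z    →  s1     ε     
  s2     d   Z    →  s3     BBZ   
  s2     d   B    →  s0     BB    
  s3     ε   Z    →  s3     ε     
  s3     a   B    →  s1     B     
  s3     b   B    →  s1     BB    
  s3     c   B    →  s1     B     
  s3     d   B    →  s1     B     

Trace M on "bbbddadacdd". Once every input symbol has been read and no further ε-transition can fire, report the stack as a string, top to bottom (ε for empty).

BBBBZ

(s0, bbbddadacdd, Z)
  read b, top Z: go to s3, push BBZ → (s3, bbddadacdd, BBZ)
  read b, top B: go to s1, push BB → (s1, bddadacdd, BBBZ)
  read b, top B: go to s2, push B → (s2, ddadacdd, BBBZ)
  read d, top B: go to s0, push BB → (s0, dadacdd, BBBBZ)
  read d, top B: go to s0, push ε → (s0, adacdd, BBBZ)
  read a, top B: go to s0, push BB → (s0, dacdd, BBBBZ)
  read d, top B: go to s0, push ε → (s0, acdd, BBBZ)
  read a, top B: go to s0, push BB → (s0, cdd, BBBBZ)
  read c, top B: go to s2, push B → (s2, dd, BBBBZ)
  read d, top B: go to s0, push BB → (s0, d, BBBBBZ)
  read d, top B: go to s0, push ε → (s0, ε, BBBBZ)
All input consumed in state s0 with stack BBBBZ.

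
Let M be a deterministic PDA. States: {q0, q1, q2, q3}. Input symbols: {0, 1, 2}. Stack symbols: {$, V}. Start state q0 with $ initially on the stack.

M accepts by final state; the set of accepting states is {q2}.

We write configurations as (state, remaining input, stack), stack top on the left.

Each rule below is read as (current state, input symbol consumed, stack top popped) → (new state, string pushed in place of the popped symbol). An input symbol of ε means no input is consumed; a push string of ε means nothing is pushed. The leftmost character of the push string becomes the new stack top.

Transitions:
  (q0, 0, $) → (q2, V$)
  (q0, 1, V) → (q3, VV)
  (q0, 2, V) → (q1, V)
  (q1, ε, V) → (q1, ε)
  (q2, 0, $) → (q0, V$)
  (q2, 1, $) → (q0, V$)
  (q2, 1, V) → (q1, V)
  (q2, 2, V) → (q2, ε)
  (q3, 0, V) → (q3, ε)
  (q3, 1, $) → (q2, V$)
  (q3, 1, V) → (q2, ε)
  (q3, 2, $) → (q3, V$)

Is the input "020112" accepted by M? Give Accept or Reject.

(q0, 020112, $) ⊢ (q2, 20112, V$) ⊢ (q2, 0112, $) ⊢ (q0, 112, V$) ⊢ (q3, 12, VV$) ⊢ (q2, 2, V$) ⊢ (q2, ε, $)
All input consumed; state q2 ∈ F.

Accept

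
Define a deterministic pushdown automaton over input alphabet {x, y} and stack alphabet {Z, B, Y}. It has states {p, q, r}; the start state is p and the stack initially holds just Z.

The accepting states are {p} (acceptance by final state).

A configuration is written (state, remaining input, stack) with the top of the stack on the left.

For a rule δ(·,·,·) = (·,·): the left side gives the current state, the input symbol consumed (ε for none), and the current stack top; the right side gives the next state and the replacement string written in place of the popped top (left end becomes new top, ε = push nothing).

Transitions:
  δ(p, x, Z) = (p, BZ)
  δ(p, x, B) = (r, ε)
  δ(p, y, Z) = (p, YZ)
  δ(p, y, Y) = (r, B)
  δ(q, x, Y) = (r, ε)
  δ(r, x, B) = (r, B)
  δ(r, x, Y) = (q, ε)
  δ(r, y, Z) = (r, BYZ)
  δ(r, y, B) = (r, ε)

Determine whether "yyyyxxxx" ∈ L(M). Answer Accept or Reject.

(p, yyyyxxxx, Z)
  read y, top Z: go to p, push YZ → (p, yyyxxxx, YZ)
  read y, top Y: go to r, push B → (r, yyxxxx, BZ)
  read y, top B: go to r, push ε → (r, yxxxx, Z)
  read y, top Z: go to r, push BYZ → (r, xxxx, BYZ)
  read x, top B: go to r, push B → (r, xxx, BYZ)
  read x, top B: go to r, push B → (r, xx, BYZ)
  read x, top B: go to r, push B → (r, x, BYZ)
  read x, top B: go to r, push B → (r, ε, BYZ)
All input consumed; state r ∉ F and no further ε-move applies.

Reject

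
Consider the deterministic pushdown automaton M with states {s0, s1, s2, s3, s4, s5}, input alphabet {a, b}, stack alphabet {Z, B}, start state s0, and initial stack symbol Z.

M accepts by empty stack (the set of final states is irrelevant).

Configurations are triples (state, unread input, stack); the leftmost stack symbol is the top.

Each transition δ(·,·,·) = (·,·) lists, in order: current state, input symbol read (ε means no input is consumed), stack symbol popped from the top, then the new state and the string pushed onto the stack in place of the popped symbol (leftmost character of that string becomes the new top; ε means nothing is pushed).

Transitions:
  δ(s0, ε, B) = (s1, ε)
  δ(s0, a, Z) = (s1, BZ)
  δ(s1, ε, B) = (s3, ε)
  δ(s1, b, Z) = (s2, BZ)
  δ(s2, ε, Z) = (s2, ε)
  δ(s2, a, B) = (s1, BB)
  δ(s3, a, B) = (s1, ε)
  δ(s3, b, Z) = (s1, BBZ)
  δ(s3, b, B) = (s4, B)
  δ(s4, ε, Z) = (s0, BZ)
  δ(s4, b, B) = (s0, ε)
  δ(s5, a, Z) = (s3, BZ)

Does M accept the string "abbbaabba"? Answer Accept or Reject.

Reject

(s0, abbbaabba, Z) ⊢ (s1, bbbaabba, BZ) ⊢ (s3, bbbaabba, Z) ⊢ (s1, bbaabba, BBZ) ⊢ (s3, bbaabba, BZ) ⊢ (s4, baabba, BZ) ⊢ (s0, aabba, Z) ⊢ (s1, abba, BZ) ⊢ (s3, abba, Z)
No transition applies at (s3, abba, Z); input not fully consumed.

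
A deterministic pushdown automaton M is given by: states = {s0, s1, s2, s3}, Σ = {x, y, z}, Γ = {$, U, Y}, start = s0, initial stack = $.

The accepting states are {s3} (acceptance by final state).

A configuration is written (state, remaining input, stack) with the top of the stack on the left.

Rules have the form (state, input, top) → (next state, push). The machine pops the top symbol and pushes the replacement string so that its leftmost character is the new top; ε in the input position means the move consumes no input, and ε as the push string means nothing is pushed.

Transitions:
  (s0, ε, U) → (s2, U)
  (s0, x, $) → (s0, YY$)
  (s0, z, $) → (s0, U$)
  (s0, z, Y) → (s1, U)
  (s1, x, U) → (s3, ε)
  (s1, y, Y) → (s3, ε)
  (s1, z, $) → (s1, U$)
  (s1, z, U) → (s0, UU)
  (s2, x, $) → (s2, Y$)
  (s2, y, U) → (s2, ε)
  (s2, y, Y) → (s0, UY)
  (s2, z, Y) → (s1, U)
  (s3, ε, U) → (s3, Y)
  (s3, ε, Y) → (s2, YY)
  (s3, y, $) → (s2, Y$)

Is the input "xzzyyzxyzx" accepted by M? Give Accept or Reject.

Accept

(s0, xzzyyzxyzx, $)
  read x, top $: go to s0, push YY$ → (s0, zzyyzxyzx, YY$)
  read z, top Y: go to s1, push U → (s1, zyyzxyzx, UY$)
  read z, top U: go to s0, push UU → (s0, yyzxyzx, UUY$)
  ε-move, top U: go to s2, push U → (s2, yyzxyzx, UUY$)
  read y, top U: go to s2, push ε → (s2, yzxyzx, UY$)
  read y, top U: go to s2, push ε → (s2, zxyzx, Y$)
  read z, top Y: go to s1, push U → (s1, xyzx, U$)
  read x, top U: go to s3, push ε → (s3, yzx, $)
  read y, top $: go to s2, push Y$ → (s2, zx, Y$)
  read z, top Y: go to s1, push U → (s1, x, U$)
  read x, top U: go to s3, push ε → (s3, ε, $)
All input consumed; state s3 ∈ F.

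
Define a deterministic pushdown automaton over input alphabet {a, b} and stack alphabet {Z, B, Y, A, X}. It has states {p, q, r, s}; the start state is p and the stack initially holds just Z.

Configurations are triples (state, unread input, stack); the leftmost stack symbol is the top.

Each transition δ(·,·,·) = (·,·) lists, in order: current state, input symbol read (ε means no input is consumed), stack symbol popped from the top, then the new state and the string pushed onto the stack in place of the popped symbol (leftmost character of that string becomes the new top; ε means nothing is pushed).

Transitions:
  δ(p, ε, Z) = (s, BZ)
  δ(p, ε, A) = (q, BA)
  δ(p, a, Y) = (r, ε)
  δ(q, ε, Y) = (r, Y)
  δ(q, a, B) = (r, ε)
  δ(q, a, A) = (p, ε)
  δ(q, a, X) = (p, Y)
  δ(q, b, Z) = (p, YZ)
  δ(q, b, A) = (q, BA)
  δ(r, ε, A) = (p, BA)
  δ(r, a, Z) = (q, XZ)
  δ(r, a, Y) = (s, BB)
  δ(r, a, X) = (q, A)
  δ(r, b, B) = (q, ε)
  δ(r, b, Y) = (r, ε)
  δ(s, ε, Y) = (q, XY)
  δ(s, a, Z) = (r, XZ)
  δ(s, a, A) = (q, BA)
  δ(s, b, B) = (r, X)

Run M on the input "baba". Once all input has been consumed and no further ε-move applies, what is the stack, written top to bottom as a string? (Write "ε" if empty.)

(p, baba, Z)
  ε-move, top Z: go to s, push BZ → (s, baba, BZ)
  read b, top B: go to r, push X → (r, aba, XZ)
  read a, top X: go to q, push A → (q, ba, AZ)
  read b, top A: go to q, push BA → (q, a, BAZ)
  read a, top B: go to r, push ε → (r, ε, AZ)
  ε-move, top A: go to p, push BA → (p, ε, BAZ)
All input consumed in state p with stack BAZ.

BAZ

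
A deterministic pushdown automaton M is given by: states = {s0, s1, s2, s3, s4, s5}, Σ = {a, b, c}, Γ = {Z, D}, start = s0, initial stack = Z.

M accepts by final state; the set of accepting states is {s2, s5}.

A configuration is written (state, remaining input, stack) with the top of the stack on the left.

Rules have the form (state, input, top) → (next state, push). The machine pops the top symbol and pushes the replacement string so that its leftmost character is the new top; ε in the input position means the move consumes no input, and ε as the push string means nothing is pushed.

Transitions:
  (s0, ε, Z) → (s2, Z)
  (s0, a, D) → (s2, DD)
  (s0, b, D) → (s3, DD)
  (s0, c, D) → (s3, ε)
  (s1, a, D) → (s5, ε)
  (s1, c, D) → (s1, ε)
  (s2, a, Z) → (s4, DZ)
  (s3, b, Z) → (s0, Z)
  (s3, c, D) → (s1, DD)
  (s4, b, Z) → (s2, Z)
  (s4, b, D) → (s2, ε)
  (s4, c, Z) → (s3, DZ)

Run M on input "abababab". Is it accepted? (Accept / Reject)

(s0, abababab, Z) ⊢ (s2, abababab, Z) ⊢ (s4, bababab, DZ) ⊢ (s2, ababab, Z) ⊢ (s4, babab, DZ) ⊢ (s2, abab, Z) ⊢ (s4, bab, DZ) ⊢ (s2, ab, Z) ⊢ (s4, b, DZ) ⊢ (s2, ε, Z)
All input consumed; state s2 ∈ F.

Accept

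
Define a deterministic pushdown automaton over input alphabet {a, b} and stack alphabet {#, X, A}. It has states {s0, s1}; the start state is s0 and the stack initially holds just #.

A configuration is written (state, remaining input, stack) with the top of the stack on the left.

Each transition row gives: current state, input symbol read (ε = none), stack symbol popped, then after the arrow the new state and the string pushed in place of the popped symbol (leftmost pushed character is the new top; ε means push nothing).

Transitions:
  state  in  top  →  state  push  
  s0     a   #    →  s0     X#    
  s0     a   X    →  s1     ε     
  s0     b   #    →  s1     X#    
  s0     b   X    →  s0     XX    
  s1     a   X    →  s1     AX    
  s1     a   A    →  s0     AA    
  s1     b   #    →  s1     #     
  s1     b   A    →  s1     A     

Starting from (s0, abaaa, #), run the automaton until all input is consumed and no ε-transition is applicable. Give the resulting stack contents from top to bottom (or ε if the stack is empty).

(s0, abaaa, #)
  read a, top #: go to s0, push X# → (s0, baaa, X#)
  read b, top X: go to s0, push XX → (s0, aaa, XX#)
  read a, top X: go to s1, push ε → (s1, aa, X#)
  read a, top X: go to s1, push AX → (s1, a, AX#)
  read a, top A: go to s0, push AA → (s0, ε, AAX#)
All input consumed in state s0 with stack AAX#.

AAX#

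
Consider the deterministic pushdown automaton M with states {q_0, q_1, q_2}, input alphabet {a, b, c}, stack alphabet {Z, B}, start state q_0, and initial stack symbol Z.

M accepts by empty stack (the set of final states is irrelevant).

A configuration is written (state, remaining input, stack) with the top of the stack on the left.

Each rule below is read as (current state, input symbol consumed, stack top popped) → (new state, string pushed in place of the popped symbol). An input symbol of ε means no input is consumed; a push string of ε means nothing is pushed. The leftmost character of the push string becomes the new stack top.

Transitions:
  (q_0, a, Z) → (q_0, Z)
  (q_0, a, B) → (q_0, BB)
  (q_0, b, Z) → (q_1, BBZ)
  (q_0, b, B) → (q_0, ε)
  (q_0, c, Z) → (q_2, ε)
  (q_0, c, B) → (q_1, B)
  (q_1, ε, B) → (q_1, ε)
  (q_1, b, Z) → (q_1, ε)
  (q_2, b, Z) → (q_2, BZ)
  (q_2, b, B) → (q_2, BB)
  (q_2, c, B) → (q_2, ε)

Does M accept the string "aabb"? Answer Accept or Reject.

(q_0, aabb, Z)
  read a, top Z: go to q_0, push Z → (q_0, abb, Z)
  read a, top Z: go to q_0, push Z → (q_0, bb, Z)
  read b, top Z: go to q_1, push BBZ → (q_1, b, BBZ)
  ε-move, top B: go to q_1, push ε → (q_1, b, BZ)
  ε-move, top B: go to q_1, push ε → (q_1, b, Z)
  read b, top Z: go to q_1, push ε → (q_1, ε, ε)
All input consumed and the stack is empty.

Accept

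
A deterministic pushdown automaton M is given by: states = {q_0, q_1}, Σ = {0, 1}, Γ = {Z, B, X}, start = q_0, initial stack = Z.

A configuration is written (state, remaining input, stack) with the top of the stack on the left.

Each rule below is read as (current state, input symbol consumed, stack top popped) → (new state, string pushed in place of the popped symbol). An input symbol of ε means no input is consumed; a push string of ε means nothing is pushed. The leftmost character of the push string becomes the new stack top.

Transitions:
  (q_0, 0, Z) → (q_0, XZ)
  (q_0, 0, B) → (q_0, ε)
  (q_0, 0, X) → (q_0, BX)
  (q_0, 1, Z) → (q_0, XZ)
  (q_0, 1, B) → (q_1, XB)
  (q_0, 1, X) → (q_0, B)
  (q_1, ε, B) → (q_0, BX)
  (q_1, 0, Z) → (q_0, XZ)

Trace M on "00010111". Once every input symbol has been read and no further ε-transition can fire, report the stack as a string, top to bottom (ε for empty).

XBZ

(q_0, 00010111, Z)
  read 0, top Z: go to q_0, push XZ → (q_0, 0010111, XZ)
  read 0, top X: go to q_0, push BX → (q_0, 010111, BXZ)
  read 0, top B: go to q_0, push ε → (q_0, 10111, XZ)
  read 1, top X: go to q_0, push B → (q_0, 0111, BZ)
  read 0, top B: go to q_0, push ε → (q_0, 111, Z)
  read 1, top Z: go to q_0, push XZ → (q_0, 11, XZ)
  read 1, top X: go to q_0, push B → (q_0, 1, BZ)
  read 1, top B: go to q_1, push XB → (q_1, ε, XBZ)
All input consumed in state q_1 with stack XBZ.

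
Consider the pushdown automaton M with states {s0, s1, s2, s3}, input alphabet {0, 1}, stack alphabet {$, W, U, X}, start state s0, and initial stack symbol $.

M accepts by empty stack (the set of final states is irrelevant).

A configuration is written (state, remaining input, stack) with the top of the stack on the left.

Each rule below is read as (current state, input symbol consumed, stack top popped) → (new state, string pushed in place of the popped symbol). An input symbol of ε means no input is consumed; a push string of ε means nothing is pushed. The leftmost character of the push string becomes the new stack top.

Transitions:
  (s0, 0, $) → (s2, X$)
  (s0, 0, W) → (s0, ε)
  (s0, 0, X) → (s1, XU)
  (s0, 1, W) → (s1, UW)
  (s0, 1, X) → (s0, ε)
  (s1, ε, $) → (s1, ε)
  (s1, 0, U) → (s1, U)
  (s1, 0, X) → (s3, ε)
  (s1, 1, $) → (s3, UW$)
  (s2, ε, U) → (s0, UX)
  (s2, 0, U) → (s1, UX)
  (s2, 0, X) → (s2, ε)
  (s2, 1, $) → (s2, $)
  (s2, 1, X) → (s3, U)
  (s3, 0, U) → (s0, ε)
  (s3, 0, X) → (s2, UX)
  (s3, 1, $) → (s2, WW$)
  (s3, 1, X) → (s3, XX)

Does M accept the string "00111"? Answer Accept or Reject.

Reject

No computation consumes all input and empties the stack.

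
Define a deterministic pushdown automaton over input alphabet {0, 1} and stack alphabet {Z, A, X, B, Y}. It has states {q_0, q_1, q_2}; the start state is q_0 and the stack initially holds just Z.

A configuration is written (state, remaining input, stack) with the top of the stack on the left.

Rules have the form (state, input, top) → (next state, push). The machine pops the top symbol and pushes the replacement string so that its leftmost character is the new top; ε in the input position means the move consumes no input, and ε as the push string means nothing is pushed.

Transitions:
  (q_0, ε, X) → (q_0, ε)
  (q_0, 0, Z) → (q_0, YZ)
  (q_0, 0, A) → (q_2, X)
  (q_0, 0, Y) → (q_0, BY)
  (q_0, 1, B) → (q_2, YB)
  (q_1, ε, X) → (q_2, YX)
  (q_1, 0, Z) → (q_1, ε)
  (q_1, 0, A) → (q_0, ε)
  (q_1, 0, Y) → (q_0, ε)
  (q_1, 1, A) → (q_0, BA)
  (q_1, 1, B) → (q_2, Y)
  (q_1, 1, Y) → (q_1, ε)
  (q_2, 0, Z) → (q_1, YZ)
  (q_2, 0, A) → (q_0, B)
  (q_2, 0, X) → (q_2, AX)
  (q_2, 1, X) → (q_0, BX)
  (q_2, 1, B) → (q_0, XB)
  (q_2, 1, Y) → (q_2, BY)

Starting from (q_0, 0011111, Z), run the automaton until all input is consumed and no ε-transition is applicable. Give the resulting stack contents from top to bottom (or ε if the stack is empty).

(q_0, 0011111, Z)
  read 0, top Z: go to q_0, push YZ → (q_0, 011111, YZ)
  read 0, top Y: go to q_0, push BY → (q_0, 11111, BYZ)
  read 1, top B: go to q_2, push YB → (q_2, 1111, YBYZ)
  read 1, top Y: go to q_2, push BY → (q_2, 111, BYBYZ)
  read 1, top B: go to q_0, push XB → (q_0, 11, XBYBYZ)
  ε-move, top X: go to q_0, push ε → (q_0, 11, BYBYZ)
  read 1, top B: go to q_2, push YB → (q_2, 1, YBYBYZ)
  read 1, top Y: go to q_2, push BY → (q_2, ε, BYBYBYZ)
All input consumed in state q_2 with stack BYBYBYZ.

BYBYBYZ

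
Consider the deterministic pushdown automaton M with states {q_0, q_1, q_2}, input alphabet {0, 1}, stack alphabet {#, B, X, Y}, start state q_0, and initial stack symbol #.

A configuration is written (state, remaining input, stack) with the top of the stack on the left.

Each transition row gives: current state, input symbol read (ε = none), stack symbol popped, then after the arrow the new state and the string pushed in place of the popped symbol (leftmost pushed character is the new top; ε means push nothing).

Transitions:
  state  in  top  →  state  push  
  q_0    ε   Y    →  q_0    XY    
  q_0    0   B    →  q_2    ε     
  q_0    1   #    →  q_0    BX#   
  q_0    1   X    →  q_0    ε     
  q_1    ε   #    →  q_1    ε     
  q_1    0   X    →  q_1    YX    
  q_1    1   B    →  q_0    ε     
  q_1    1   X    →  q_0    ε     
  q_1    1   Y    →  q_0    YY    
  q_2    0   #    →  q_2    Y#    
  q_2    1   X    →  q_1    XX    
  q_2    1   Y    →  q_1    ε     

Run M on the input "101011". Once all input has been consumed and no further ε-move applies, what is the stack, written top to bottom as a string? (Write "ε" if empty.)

(q_0, 101011, #)
  read 1, top #: go to q_0, push BX# → (q_0, 01011, BX#)
  read 0, top B: go to q_2, push ε → (q_2, 1011, X#)
  read 1, top X: go to q_1, push XX → (q_1, 011, XX#)
  read 0, top X: go to q_1, push YX → (q_1, 11, YXX#)
  read 1, top Y: go to q_0, push YY → (q_0, 1, YYXX#)
  ε-move, top Y: go to q_0, push XY → (q_0, 1, XYYXX#)
  read 1, top X: go to q_0, push ε → (q_0, ε, YYXX#)
  ε-move, top Y: go to q_0, push XY → (q_0, ε, XYYXX#)
All input consumed in state q_0 with stack XYYXX#.

XYYXX#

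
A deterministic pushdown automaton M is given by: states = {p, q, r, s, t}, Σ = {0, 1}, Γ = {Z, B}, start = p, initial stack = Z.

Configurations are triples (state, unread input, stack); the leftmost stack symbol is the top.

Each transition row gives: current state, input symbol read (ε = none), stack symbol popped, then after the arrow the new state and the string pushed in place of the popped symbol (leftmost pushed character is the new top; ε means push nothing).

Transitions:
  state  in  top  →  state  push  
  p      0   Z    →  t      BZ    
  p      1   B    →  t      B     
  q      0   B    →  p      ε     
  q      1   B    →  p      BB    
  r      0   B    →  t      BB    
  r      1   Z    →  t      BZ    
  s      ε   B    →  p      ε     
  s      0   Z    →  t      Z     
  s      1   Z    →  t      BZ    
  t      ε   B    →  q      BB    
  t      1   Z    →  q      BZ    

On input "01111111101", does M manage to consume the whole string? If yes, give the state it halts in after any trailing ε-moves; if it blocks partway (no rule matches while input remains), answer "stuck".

q

(p, 01111111101, Z)
  read 0, top Z: go to t, push BZ → (t, 1111111101, BZ)
  ε-move, top B: go to q, push BB → (q, 1111111101, BBZ)
  read 1, top B: go to p, push BB → (p, 111111101, BBBZ)
  read 1, top B: go to t, push B → (t, 11111101, BBBZ)
  ε-move, top B: go to q, push BB → (q, 11111101, BBBBZ)
  read 1, top B: go to p, push BB → (p, 1111101, BBBBBZ)
  read 1, top B: go to t, push B → (t, 111101, BBBBBZ)
  ε-move, top B: go to q, push BB → (q, 111101, BBBBBBZ)
  read 1, top B: go to p, push BB → (p, 11101, BBBBBBBZ)
  read 1, top B: go to t, push B → (t, 1101, BBBBBBBZ)
  ε-move, top B: go to q, push BB → (q, 1101, BBBBBBBBZ)
  read 1, top B: go to p, push BB → (p, 101, BBBBBBBBBZ)
  read 1, top B: go to t, push B → (t, 01, BBBBBBBBBZ)
  ε-move, top B: go to q, push BB → (q, 01, BBBBBBBBBBZ)
  read 0, top B: go to p, push ε → (p, 1, BBBBBBBBBZ)
  read 1, top B: go to t, push B → (t, ε, BBBBBBBBBZ)
  ε-move, top B: go to q, push BB → (q, ε, BBBBBBBBBBZ)
All input consumed; M is in state q.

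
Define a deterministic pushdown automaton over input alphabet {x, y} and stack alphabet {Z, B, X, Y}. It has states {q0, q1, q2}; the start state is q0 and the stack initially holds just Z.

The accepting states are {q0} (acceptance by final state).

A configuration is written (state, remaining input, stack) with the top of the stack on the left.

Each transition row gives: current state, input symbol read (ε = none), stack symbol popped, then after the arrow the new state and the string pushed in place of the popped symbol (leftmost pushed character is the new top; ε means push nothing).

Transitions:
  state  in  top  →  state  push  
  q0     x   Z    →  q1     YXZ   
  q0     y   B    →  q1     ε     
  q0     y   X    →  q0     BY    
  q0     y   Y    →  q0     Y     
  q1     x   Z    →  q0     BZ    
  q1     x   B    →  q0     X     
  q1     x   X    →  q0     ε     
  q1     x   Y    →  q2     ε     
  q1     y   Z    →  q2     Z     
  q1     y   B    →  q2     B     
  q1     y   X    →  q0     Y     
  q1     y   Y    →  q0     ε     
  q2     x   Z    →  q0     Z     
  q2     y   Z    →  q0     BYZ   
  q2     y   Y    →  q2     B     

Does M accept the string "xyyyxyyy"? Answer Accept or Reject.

(q0, xyyyxyyy, Z)
  read x, top Z: go to q1, push YXZ → (q1, yyyxyyy, YXZ)
  read y, top Y: go to q0, push ε → (q0, yyxyyy, XZ)
  read y, top X: go to q0, push BY → (q0, yxyyy, BYZ)
  read y, top B: go to q1, push ε → (q1, xyyy, YZ)
  read x, top Y: go to q2, push ε → (q2, yyy, Z)
  read y, top Z: go to q0, push BYZ → (q0, yy, BYZ)
  read y, top B: go to q1, push ε → (q1, y, YZ)
  read y, top Y: go to q0, push ε → (q0, ε, Z)
All input consumed; state q0 ∈ F.

Accept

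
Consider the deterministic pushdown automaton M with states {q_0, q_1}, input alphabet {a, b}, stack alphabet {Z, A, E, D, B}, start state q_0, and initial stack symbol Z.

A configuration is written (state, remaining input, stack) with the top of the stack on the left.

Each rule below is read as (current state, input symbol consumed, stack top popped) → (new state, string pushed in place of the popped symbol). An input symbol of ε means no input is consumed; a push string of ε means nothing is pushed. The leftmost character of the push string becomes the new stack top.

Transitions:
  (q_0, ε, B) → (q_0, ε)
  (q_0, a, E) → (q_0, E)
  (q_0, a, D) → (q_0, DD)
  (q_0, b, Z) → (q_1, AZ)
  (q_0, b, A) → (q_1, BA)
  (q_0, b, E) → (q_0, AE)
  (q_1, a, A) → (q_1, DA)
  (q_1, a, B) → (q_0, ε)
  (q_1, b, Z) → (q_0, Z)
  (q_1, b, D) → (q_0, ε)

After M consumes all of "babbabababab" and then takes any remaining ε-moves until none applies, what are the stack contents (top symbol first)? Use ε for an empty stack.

BAZ

(q_0, babbabababab, Z)
  read b, top Z: go to q_1, push AZ → (q_1, abbabababab, AZ)
  read a, top A: go to q_1, push DA → (q_1, bbabababab, DAZ)
  read b, top D: go to q_0, push ε → (q_0, babababab, AZ)
  read b, top A: go to q_1, push BA → (q_1, abababab, BAZ)
  read a, top B: go to q_0, push ε → (q_0, bababab, AZ)
  read b, top A: go to q_1, push BA → (q_1, ababab, BAZ)
  read a, top B: go to q_0, push ε → (q_0, babab, AZ)
  read b, top A: go to q_1, push BA → (q_1, abab, BAZ)
  read a, top B: go to q_0, push ε → (q_0, bab, AZ)
  read b, top A: go to q_1, push BA → (q_1, ab, BAZ)
  read a, top B: go to q_0, push ε → (q_0, b, AZ)
  read b, top A: go to q_1, push BA → (q_1, ε, BAZ)
All input consumed in state q_1 with stack BAZ.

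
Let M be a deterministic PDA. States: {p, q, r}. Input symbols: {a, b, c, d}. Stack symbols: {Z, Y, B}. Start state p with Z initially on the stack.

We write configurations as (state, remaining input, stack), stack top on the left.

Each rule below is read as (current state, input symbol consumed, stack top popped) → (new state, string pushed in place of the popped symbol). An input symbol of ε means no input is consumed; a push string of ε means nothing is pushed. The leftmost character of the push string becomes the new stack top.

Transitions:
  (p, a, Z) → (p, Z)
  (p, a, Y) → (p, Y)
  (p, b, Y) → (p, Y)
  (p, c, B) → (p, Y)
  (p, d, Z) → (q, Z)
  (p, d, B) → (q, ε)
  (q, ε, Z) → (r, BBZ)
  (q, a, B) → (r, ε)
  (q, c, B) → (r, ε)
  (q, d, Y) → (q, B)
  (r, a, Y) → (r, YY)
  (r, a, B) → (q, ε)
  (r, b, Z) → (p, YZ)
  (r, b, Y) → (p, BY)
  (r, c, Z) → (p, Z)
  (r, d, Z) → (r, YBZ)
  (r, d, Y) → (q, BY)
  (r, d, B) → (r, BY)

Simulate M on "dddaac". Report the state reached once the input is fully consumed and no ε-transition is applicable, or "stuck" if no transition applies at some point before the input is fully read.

stuck

(p, dddaac, Z)
  read d, top Z: go to q, push Z → (q, ddaac, Z)
  ε-move, top Z: go to r, push BBZ → (r, ddaac, BBZ)
  read d, top B: go to r, push BY → (r, daac, BYBZ)
  read d, top B: go to r, push BY → (r, aac, BYYBZ)
  read a, top B: go to q, push ε → (q, ac, YYBZ)
No transition for (q, a, top Y); M blocks with input ac remaining.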